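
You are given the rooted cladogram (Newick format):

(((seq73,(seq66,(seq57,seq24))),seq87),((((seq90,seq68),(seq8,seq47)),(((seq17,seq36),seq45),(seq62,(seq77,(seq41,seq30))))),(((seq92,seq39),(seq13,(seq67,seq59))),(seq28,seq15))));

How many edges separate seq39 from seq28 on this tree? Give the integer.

5

The MRCA of seq39 and seq28 is the node subtending (((seq92,seq39),(seq13,(seq67,seq59))),(seq28,seq15)).
From seq39 up to that node: 3 branches. From seq28 up to the same node: 2 branches. Total: 3 + 2 = 5.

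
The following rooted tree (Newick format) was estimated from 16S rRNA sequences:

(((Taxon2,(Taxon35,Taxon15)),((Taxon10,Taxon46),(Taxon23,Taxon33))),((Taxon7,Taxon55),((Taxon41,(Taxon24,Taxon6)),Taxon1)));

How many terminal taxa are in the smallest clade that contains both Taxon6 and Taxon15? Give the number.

13

The MRCA of Taxon6 and Taxon15 is the root, so the clade is the entire tree.
That clade contains 13 terminal taxa: Taxon1, Taxon10, Taxon15, Taxon2, Taxon23, Taxon24, Taxon33, Taxon35, Taxon41, Taxon46, Taxon55, Taxon6, Taxon7.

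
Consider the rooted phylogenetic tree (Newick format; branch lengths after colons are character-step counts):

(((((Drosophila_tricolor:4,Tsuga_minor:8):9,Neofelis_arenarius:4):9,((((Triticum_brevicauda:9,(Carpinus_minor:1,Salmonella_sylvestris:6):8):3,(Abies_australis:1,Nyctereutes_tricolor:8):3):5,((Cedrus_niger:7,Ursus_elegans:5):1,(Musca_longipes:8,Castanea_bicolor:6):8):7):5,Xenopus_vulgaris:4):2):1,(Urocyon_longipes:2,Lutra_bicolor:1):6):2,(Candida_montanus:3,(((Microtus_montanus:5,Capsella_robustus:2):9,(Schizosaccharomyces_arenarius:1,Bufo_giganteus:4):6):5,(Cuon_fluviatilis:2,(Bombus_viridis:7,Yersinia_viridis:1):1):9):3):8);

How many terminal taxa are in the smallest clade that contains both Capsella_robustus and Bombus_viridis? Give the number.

The MRCA of Capsella_robustus and Bombus_viridis is the node subtending (((Microtus_montanus,Capsella_robustus),(Schizosaccharomyces_arenarius,Bufo_giganteus)),(Cuon_fluviatilis,(Bombus_viridis,Yersinia_viridis))).
That clade contains 7 terminal taxa: Bombus_viridis, Bufo_giganteus, Capsella_robustus, Cuon_fluviatilis, Microtus_montanus, Schizosaccharomyces_arenarius, Yersinia_viridis.

7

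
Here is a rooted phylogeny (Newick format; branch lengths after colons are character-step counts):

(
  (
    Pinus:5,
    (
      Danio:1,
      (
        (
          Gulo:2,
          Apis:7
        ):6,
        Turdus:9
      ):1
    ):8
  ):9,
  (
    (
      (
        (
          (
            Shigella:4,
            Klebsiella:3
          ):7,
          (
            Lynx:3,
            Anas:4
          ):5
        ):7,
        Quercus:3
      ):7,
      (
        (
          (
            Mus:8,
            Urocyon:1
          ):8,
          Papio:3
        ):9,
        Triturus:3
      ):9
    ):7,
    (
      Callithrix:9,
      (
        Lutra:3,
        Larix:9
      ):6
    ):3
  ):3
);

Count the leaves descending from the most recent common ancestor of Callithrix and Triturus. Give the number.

The MRCA of Callithrix and Triturus is the node subtending (((((Shigella,Klebsiella),(Lynx,Anas)),Quercus),(((Mus,Urocyon),Papio),Triturus)),(Callithrix,(Lutra,Larix))).
That clade contains 12 terminal taxa: Anas, Callithrix, Klebsiella, Larix, Lutra, Lynx, Mus, Papio, Quercus, Shigella, Triturus, Urocyon.

12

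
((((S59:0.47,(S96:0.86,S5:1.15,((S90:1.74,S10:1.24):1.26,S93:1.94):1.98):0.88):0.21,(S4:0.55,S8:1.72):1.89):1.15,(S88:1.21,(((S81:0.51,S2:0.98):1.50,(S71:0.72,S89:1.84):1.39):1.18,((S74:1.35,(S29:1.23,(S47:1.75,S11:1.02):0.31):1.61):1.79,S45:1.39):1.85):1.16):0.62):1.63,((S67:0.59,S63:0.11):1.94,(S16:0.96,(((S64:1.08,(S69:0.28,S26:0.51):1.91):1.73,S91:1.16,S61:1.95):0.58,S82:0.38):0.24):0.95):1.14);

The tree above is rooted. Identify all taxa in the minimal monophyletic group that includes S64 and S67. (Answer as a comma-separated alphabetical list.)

Tracing S64: it sits inside (S64,(S69,S26)).
Tracing S67: it sits inside (S67,S63).
The smallest clade enclosing both is ((S67,S63),(S16,(((S64,(S69,S26)),S91,S61),S82))); the answer is its 9 terminal taxa in alphabetical order.

S16, S26, S61, S63, S64, S67, S69, S82, S91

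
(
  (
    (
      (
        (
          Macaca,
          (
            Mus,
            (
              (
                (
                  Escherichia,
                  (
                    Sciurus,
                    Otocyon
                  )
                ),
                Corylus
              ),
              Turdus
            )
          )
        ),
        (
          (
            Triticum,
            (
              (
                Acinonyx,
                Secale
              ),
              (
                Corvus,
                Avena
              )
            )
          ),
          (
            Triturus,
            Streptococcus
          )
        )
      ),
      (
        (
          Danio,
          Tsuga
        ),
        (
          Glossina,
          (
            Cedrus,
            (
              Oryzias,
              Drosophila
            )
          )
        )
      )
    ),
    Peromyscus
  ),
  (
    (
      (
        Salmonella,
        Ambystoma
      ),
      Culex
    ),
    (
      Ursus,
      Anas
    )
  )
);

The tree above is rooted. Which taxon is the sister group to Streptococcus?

Triturus

Streptococcus attaches to the tree at the node subtending (Triturus,Streptococcus).
The other lineage descending from that same node — the sister group — is the single tip Triturus.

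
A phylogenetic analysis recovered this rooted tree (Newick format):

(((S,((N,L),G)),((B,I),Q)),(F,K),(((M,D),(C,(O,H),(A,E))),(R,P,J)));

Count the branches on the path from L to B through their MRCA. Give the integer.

7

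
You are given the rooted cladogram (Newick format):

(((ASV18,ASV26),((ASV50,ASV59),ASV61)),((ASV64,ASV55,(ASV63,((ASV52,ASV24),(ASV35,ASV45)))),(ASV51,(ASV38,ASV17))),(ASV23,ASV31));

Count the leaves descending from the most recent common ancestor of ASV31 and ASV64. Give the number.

The MRCA of ASV31 and ASV64 is the root, so the clade is the entire tree.
That clade contains 17 terminal taxa: ASV17, ASV18, ASV23, ASV24, ASV26, ASV31, ASV35, ASV38, ASV45, ASV50, ASV51, ASV52, ASV55, ASV59, ASV61, ASV63, ASV64.

17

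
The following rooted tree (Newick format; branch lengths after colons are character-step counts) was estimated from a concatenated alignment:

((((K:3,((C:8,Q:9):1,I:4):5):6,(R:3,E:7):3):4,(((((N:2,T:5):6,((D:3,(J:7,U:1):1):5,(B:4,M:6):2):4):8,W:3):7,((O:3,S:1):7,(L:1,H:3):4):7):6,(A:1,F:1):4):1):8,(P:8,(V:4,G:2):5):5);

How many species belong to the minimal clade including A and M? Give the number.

14

The MRCA of A and M is the node subtending (((((N,T),((D,(J,U)),(B,M))),W),((O,S),(L,H))),(A,F)).
That clade contains 14 terminal taxa: A, B, D, F, H, J, L, M, N, O, S, T, U, W.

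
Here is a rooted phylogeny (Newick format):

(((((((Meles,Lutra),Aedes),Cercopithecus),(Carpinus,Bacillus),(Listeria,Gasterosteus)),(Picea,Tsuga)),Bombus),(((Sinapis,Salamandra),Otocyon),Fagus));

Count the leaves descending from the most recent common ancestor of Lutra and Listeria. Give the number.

8

The MRCA of Lutra and Listeria is the node subtending ((((Meles,Lutra),Aedes),Cercopithecus),(Carpinus,Bacillus),(Listeria,Gasterosteus)).
That clade contains 8 terminal taxa: Aedes, Bacillus, Carpinus, Cercopithecus, Gasterosteus, Listeria, Lutra, Meles.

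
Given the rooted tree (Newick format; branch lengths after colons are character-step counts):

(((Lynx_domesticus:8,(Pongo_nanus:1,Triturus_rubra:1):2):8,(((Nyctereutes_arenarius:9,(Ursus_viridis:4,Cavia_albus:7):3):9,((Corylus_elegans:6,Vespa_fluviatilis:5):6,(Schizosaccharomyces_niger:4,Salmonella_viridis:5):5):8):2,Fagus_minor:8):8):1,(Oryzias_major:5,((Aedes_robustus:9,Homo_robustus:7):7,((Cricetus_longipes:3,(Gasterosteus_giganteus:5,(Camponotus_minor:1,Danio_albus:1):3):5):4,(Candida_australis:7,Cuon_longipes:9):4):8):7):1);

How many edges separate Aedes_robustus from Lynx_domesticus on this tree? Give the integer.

The MRCA of Aedes_robustus and Lynx_domesticus is the root of the tree.
From Aedes_robustus up to that node: 4 branches. From Lynx_domesticus up to the same node: 3 branches. Total: 4 + 3 = 7.

7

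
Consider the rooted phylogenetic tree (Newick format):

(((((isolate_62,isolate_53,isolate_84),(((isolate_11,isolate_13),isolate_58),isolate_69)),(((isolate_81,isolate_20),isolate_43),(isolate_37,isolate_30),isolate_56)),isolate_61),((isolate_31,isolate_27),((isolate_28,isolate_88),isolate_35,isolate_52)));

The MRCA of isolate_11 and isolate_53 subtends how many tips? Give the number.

The MRCA of isolate_11 and isolate_53 is the node subtending ((isolate_62,isolate_53,isolate_84),(((isolate_11,isolate_13),isolate_58),isolate_69)).
That clade contains 7 terminal taxa: isolate_11, isolate_13, isolate_53, isolate_58, isolate_62, isolate_69, isolate_84.

7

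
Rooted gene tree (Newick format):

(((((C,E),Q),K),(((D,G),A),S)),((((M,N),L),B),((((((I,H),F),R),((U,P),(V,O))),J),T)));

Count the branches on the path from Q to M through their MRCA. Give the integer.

The MRCA of Q and M is the root of the tree.
From Q up to that node: 4 branches. From M up to the same node: 5 branches. Total: 4 + 5 = 9.

9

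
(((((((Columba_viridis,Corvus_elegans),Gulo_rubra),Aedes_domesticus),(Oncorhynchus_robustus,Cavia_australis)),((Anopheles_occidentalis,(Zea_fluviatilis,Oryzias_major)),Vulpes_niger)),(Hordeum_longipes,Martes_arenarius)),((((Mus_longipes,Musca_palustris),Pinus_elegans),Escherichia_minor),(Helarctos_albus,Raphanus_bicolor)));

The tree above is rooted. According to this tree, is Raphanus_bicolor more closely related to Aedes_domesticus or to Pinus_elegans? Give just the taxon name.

The MRCA of Raphanus_bicolor and Pinus_elegans subtends ((((Mus_longipes,Musca_palustris),Pinus_elegans),Escherichia_minor),(Helarctos_albus,Raphanus_bicolor)) (6 taxa).
The MRCA of Raphanus_bicolor and Aedes_domesticus is the root, subtending the entire tree (18 taxa).
The first is nested inside the second, so Raphanus_bicolor shares a more recent common ancestor with Pinus_elegans.

Pinus_elegans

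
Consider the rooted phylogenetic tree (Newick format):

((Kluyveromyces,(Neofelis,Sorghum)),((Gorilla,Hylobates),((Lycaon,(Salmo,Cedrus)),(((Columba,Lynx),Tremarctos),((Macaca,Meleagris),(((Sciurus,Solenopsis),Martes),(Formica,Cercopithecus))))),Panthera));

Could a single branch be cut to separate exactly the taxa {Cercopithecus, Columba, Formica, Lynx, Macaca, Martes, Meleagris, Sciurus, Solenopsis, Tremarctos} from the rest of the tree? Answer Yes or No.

Yes

The most recent common ancestor of these taxa subtends (((Columba,Lynx),Tremarctos),((Macaca,Meleagris),(((Sciurus,Solenopsis),Martes),(Formica,Cercopithecus)))).
That clade has exactly 10 tips — every listed taxon and nothing else — so the group is monophyletic.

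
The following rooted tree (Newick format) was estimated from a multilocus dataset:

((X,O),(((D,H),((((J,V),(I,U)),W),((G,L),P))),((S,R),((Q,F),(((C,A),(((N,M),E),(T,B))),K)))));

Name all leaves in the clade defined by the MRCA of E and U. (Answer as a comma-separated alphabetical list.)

A, B, C, D, E, F, G, H, I, J, K, L, M, N, P, Q, R, S, T, U, V, W

Tracing E: it sits inside ((N,M),E).
Tracing U: it sits inside (I,U).
The smallest clade enclosing both is (((D,H),((((J,V),(I,U)),W),((G,L),P))),((S,R),((Q,F),(((C,A),(((N,M),E),(T,B))),K)))); the answer is its 22 terminal taxa in alphabetical order.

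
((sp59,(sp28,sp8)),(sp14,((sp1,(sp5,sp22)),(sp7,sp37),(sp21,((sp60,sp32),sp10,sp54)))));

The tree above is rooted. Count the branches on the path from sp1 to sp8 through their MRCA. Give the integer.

7

The MRCA of sp1 and sp8 is the root of the tree.
From sp1 up to that node: 4 branches. From sp8 up to the same node: 3 branches. Total: 4 + 3 = 7.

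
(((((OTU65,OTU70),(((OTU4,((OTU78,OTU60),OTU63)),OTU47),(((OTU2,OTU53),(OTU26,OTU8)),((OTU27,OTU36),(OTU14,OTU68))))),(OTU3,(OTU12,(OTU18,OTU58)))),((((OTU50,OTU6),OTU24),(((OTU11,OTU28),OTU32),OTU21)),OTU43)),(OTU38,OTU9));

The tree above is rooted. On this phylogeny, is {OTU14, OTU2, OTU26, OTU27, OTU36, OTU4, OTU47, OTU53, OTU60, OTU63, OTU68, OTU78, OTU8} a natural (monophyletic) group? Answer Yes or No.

The most recent common ancestor of these taxa subtends (((OTU4,((OTU78,OTU60),OTU63)),OTU47),(((OTU2,OTU53),(OTU26,OTU8)),((OTU27,OTU36),(OTU14,OTU68)))).
That clade has exactly 13 tips — every listed taxon and nothing else — so the group is monophyletic.

Yes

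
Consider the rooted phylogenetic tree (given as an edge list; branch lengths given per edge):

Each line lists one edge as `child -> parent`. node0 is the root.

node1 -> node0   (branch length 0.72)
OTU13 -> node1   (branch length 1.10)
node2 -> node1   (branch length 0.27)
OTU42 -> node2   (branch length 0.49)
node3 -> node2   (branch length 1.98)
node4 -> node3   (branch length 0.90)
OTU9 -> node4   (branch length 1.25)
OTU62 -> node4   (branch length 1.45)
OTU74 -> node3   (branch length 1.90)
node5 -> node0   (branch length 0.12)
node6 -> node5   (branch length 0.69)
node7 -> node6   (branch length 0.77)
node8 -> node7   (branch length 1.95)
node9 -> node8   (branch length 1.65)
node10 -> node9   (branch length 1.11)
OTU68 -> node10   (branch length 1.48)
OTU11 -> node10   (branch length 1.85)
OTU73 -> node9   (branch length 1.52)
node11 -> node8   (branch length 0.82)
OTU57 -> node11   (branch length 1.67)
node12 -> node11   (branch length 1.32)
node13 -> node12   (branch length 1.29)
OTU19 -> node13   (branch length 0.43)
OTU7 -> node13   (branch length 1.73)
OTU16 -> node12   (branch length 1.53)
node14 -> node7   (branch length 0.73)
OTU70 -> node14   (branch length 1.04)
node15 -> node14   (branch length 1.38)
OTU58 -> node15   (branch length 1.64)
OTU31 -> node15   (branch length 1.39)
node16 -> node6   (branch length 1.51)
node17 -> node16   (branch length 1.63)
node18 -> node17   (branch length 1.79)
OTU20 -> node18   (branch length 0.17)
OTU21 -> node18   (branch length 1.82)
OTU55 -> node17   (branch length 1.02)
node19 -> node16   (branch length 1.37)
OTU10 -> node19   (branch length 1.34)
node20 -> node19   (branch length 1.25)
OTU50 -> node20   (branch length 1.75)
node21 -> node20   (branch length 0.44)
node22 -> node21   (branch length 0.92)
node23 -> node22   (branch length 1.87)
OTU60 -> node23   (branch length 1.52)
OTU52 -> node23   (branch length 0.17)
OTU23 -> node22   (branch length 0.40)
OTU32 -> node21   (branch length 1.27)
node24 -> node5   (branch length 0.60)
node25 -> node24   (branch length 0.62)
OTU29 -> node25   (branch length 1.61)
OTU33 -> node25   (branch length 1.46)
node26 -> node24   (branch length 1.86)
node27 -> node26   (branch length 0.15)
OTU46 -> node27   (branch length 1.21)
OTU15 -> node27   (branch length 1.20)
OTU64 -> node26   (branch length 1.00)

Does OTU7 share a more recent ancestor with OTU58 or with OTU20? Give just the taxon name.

The MRCA of OTU7 and OTU58 subtends ((((OTU68,OTU11),OTU73),(OTU57,((OTU19,OTU7),OTU16))),(OTU70,(OTU58,OTU31))) (10 taxa).
The MRCA of OTU7 and OTU20 subtends (((((OTU68,OTU11),OTU73),(OTU57,((OTU19,OTU7),OTU16))),(OTU70,(OTU58,OTU31))),(((OTU20,OTU21),OTU55),(OTU10,(OTU50,(((OTU60,OTU52),OTU23),OTU32))))) (19 taxa).
The first is nested inside the second, so OTU7 shares a more recent common ancestor with OTU58.

OTU58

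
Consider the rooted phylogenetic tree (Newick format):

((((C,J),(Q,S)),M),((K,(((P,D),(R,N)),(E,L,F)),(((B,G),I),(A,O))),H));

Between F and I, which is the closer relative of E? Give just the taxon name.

The MRCA of E and F subtends (E,L,F) (3 taxa).
The MRCA of E and I subtends (K,(((P,D),(R,N)),(E,L,F)),(((B,G),I),(A,O))) (13 taxa).
The first is nested inside the second, so E shares a more recent common ancestor with F.

F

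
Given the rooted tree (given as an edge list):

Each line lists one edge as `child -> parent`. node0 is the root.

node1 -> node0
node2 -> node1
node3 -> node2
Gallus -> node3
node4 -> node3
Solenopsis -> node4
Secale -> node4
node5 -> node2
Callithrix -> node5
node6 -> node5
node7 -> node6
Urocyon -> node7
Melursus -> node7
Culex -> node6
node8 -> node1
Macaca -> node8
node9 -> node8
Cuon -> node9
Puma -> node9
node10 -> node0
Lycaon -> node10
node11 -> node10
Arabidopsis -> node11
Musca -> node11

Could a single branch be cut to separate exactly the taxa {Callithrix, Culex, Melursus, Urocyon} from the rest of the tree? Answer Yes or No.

Yes

The most recent common ancestor of these taxa subtends (Callithrix,((Urocyon,Melursus),Culex)).
That clade has exactly 4 tips — every listed taxon and nothing else — so the group is monophyletic.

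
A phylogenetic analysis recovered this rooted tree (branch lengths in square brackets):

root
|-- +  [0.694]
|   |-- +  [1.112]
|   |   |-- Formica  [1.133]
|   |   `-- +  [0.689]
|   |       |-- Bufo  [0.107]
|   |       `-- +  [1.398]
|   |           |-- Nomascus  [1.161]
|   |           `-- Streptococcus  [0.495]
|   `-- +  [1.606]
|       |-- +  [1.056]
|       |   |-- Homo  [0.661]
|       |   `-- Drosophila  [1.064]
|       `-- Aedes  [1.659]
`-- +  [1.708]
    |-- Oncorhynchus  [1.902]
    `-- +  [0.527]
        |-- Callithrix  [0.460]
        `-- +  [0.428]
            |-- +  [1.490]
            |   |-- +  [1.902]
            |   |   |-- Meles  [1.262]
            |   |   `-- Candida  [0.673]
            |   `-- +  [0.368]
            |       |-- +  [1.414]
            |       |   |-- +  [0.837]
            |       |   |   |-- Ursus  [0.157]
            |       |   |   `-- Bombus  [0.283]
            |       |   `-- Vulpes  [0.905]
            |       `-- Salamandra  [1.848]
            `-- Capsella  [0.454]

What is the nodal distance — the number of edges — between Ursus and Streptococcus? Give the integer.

13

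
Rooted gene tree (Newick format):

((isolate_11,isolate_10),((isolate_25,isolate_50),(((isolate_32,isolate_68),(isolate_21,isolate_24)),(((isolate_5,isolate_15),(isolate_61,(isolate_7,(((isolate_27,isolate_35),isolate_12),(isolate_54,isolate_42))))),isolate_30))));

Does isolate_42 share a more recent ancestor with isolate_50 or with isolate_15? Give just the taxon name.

The MRCA of isolate_42 and isolate_15 subtends ((isolate_5,isolate_15),(isolate_61,(isolate_7,(((isolate_27,isolate_35),isolate_12),(isolate_54,isolate_42))))) (9 taxa).
The MRCA of isolate_42 and isolate_50 subtends ((isolate_25,isolate_50),(((isolate_32,isolate_68),(isolate_21,isolate_24)),(((isolate_5,isolate_15),(isolate_61,(isolate_7,(((isolate_27,isolate_35),isolate_12),(isolate_54,isolate_42))))),isolate_30))) (16 taxa).
The first is nested inside the second, so isolate_42 shares a more recent common ancestor with isolate_15.

isolate_15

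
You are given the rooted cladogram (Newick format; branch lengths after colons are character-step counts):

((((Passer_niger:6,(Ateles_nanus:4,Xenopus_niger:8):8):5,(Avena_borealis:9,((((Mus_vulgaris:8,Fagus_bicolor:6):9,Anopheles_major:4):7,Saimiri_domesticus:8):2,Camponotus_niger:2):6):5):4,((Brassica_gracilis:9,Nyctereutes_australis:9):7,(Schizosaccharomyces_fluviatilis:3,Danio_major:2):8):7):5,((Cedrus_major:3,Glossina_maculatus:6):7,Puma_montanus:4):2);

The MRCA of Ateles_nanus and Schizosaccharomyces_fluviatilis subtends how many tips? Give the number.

The MRCA of Ateles_nanus and Schizosaccharomyces_fluviatilis is the node subtending (((Passer_niger,(Ateles_nanus,Xenopus_niger)),(Avena_borealis,((((Mus_vulgaris,Fagus_bicolor),Anopheles_major),Saimiri_domesticus),Camponotus_niger))),((Brassica_gracilis,Nyctereutes_australis),(Schizosaccharomyces_fluviatilis,Danio_major))).
That clade contains 13 terminal taxa: Anopheles_major, Ateles_nanus, Avena_borealis, Brassica_gracilis, Camponotus_niger, Danio_major, Fagus_bicolor, Mus_vulgaris, Nyctereutes_australis, Passer_niger, Saimiri_domesticus, Schizosaccharomyces_fluviatilis, Xenopus_niger.

13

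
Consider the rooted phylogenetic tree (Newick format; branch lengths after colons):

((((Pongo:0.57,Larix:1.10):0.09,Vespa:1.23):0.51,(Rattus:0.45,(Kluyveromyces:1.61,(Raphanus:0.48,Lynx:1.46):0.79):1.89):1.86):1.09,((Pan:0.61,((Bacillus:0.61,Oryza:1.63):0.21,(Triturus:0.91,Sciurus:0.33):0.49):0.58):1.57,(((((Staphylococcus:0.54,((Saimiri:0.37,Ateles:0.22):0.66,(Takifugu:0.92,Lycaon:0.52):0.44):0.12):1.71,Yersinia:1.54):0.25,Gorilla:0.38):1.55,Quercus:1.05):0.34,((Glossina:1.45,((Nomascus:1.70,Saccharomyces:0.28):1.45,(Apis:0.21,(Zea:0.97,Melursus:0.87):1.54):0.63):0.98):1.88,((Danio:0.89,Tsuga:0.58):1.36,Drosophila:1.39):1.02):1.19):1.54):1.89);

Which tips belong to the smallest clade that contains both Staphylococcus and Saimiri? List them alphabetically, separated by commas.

Tracing Staphylococcus: it sits inside (Staphylococcus,((Saimiri,Ateles),(Takifugu,Lycaon))).
Tracing Saimiri: it sits inside (Saimiri,Ateles).
The smallest clade enclosing both is (Staphylococcus,((Saimiri,Ateles),(Takifugu,Lycaon))); the answer is its 5 terminal taxa in alphabetical order.

Ateles, Lycaon, Saimiri, Staphylococcus, Takifugu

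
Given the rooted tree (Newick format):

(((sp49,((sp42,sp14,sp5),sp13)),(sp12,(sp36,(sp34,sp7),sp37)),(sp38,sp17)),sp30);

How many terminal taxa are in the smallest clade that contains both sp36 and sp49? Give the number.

The MRCA of sp36 and sp49 is the node subtending ((sp49,((sp42,sp14,sp5),sp13)),(sp12,(sp36,(sp34,sp7),sp37)),(sp38,sp17)).
That clade contains 12 terminal taxa: sp12, sp13, sp14, sp17, sp34, sp36, sp37, sp38, sp42, sp49, sp5, sp7.

12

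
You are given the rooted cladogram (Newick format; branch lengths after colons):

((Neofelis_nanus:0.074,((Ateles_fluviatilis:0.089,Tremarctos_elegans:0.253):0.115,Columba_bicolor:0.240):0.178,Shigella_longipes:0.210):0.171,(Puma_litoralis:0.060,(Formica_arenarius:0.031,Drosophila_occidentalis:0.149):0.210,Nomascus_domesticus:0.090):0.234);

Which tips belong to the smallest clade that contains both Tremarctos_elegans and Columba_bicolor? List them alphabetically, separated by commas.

Ateles_fluviatilis, Columba_bicolor, Tremarctos_elegans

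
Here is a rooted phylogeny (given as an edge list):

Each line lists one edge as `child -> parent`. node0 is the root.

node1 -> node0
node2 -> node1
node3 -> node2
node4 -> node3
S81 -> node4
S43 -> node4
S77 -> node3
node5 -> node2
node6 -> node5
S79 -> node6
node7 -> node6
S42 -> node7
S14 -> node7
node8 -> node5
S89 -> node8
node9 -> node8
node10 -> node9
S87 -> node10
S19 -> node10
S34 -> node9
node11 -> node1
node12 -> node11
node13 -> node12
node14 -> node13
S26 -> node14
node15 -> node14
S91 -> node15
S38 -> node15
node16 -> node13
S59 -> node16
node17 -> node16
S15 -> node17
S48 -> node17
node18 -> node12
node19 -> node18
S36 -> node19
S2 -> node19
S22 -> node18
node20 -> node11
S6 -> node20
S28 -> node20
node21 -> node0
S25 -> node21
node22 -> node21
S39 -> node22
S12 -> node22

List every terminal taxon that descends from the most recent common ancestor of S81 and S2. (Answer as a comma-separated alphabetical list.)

Tracing S81: it sits inside (S81,S43).
Tracing S2: it sits inside (S36,S2).
The smallest clade enclosing both is ((((S81,S43),S77),((S79,(S42,S14)),(S89,((S87,S19),S34)))),((((S26,(S91,S38)),(S59,(S15,S48))),((S36,S2),S22)),(S6,S28))); the answer is its 21 terminal taxa in alphabetical order.

S14, S15, S19, S2, S22, S26, S28, S34, S36, S38, S42, S43, S48, S59, S6, S77, S79, S81, S87, S89, S91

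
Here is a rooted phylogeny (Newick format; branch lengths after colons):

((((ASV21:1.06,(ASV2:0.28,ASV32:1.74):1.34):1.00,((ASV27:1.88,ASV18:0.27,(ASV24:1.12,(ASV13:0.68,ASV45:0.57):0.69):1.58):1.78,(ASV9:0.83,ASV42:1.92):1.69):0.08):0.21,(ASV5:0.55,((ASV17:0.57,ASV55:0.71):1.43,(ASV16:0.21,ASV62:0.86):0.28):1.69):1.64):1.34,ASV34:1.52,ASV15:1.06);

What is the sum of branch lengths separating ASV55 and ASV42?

9.37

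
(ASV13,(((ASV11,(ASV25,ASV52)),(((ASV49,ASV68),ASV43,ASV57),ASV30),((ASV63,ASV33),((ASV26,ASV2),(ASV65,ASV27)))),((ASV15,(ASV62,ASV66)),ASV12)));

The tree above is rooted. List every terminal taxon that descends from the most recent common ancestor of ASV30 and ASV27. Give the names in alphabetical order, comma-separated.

ASV11, ASV2, ASV25, ASV26, ASV27, ASV30, ASV33, ASV43, ASV49, ASV52, ASV57, ASV63, ASV65, ASV68

Tracing ASV30: it sits inside (((ASV49,ASV68),ASV43,ASV57),ASV30).
Tracing ASV27: it sits inside (ASV65,ASV27).
The smallest clade enclosing both is ((ASV11,(ASV25,ASV52)),(((ASV49,ASV68),ASV43,ASV57),ASV30),((ASV63,ASV33),((ASV26,ASV2),(ASV65,ASV27)))); the answer is its 14 terminal taxa in alphabetical order.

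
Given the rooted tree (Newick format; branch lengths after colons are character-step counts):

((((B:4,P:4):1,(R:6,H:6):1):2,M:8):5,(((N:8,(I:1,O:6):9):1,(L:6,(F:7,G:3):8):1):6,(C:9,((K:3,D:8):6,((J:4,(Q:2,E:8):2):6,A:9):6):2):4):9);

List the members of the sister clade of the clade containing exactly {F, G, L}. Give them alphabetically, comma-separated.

I, N, O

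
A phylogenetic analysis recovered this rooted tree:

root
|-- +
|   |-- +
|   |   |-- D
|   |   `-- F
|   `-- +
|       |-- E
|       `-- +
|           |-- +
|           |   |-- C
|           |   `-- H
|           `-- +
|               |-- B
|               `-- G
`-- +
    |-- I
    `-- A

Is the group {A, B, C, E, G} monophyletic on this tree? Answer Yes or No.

No

The MRCA of the listed taxa is the root, so the smallest clade containing them is the whole tree.
That clade also contains D, F, H, I, which are not in the proposed group, so the group is not monophyletic.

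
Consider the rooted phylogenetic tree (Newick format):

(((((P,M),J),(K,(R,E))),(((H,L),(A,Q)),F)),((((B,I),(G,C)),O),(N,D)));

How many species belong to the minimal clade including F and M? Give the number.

11

The MRCA of F and M is the node subtending ((((P,M),J),(K,(R,E))),(((H,L),(A,Q)),F)).
That clade contains 11 terminal taxa: A, E, F, H, J, K, L, M, P, Q, R.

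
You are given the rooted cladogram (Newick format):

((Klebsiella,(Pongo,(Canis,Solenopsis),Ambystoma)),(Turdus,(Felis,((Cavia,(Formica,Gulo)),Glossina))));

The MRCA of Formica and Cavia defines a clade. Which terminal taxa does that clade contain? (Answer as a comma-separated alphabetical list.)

Cavia, Formica, Gulo

Tracing Formica: it sits inside (Formica,Gulo).
Tracing Cavia: it sits inside (Cavia,(Formica,Gulo)).
The smallest clade enclosing both is (Cavia,(Formica,Gulo)); the answer is its 3 terminal taxa in alphabetical order.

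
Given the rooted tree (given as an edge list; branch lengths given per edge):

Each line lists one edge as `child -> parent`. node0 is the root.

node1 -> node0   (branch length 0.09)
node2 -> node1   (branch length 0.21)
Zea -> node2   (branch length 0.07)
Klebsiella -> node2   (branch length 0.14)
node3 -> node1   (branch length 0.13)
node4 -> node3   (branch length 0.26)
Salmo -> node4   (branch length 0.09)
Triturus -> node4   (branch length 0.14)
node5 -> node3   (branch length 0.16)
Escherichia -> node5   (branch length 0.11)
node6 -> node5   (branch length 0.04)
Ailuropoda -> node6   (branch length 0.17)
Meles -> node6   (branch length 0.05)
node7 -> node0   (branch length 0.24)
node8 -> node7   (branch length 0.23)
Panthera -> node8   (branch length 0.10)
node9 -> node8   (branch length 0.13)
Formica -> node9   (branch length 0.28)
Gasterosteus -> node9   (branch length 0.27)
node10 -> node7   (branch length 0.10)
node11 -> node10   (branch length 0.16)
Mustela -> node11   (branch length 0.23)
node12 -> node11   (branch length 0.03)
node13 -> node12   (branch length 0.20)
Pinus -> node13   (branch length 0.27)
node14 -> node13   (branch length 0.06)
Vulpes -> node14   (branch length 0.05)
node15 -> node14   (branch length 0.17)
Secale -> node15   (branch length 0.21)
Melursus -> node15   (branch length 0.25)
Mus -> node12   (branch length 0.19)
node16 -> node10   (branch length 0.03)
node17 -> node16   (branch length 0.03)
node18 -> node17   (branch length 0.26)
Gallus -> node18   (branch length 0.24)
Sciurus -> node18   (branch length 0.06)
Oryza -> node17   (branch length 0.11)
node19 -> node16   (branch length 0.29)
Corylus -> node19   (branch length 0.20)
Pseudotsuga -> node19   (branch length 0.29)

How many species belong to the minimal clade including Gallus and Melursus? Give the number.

The MRCA of Gallus and Melursus is the node subtending ((Mustela,((Pinus,(Vulpes,(Secale,Melursus))),Mus)),(((Gallus,Sciurus),Oryza),(Corylus,Pseudotsuga))).
That clade contains 11 terminal taxa: Corylus, Gallus, Melursus, Mus, Mustela, Oryza, Pinus, Pseudotsuga, Sciurus, Secale, Vulpes.

11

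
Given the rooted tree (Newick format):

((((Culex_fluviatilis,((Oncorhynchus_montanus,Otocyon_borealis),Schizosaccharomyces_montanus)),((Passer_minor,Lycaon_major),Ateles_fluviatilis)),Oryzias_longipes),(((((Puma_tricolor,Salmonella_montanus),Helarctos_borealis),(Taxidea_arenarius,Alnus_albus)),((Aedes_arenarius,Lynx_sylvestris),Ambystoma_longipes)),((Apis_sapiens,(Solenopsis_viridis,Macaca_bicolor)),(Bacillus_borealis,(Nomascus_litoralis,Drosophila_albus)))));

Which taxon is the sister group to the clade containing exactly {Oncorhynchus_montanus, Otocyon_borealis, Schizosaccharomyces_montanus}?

The clade containing exactly {Oncorhynchus_montanus, Otocyon_borealis, Schizosaccharomyces_montanus} attaches to the tree at the node subtending (Culex_fluviatilis,((Oncorhynchus_montanus,Otocyon_borealis),Schizosaccharomyces_montanus)).
The other lineage descending from that same node — the sister group — is the single tip Culex_fluviatilis.

Culex_fluviatilis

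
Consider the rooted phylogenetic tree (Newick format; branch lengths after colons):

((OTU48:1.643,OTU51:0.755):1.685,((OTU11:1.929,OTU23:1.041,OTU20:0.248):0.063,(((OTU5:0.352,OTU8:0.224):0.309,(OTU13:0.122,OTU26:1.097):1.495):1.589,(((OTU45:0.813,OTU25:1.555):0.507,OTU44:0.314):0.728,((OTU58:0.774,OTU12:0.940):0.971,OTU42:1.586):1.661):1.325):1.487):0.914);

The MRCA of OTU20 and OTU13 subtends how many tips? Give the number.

13

The MRCA of OTU20 and OTU13 is the node subtending ((OTU11,OTU23,OTU20),(((OTU5,OTU8),(OTU13,OTU26)),(((OTU45,OTU25),OTU44),((OTU58,OTU12),OTU42)))).
That clade contains 13 terminal taxa: OTU11, OTU12, OTU13, OTU20, OTU23, OTU25, OTU26, OTU42, OTU44, OTU45, OTU5, OTU58, OTU8.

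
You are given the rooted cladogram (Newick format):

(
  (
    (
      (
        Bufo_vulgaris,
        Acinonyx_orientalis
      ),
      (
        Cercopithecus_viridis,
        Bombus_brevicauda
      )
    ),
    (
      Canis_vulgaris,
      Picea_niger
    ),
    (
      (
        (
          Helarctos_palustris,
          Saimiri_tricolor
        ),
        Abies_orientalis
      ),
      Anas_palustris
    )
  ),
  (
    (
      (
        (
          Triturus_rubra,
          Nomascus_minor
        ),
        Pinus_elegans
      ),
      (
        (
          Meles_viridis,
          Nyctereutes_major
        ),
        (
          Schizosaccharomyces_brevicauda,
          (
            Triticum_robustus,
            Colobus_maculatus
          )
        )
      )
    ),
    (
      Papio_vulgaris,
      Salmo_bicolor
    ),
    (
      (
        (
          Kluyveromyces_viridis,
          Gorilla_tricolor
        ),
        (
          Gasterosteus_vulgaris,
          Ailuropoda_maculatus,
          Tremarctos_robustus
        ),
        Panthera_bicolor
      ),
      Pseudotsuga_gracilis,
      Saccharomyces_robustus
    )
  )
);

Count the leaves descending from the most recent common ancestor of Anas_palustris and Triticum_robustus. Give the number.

28

The MRCA of Anas_palustris and Triticum_robustus is the root, so the clade is the entire tree.
That clade contains 28 terminal taxa: Abies_orientalis, Acinonyx_orientalis, Ailuropoda_maculatus, Anas_palustris, Bombus_brevicauda, Bufo_vulgaris, Canis_vulgaris, Cercopithecus_viridis, Colobus_maculatus, Gasterosteus_vulgaris, Gorilla_tricolor, Helarctos_palustris, Kluyveromyces_viridis, Meles_viridis, Nomascus_minor, Nyctereutes_major, Panthera_bicolor, Papio_vulgaris, Picea_niger, Pinus_elegans, Pseudotsuga_gracilis, Saccharomyces_robustus, Saimiri_tricolor, Salmo_bicolor, Schizosaccharomyces_brevicauda, Tremarctos_robustus, Triticum_robustus, Triturus_rubra.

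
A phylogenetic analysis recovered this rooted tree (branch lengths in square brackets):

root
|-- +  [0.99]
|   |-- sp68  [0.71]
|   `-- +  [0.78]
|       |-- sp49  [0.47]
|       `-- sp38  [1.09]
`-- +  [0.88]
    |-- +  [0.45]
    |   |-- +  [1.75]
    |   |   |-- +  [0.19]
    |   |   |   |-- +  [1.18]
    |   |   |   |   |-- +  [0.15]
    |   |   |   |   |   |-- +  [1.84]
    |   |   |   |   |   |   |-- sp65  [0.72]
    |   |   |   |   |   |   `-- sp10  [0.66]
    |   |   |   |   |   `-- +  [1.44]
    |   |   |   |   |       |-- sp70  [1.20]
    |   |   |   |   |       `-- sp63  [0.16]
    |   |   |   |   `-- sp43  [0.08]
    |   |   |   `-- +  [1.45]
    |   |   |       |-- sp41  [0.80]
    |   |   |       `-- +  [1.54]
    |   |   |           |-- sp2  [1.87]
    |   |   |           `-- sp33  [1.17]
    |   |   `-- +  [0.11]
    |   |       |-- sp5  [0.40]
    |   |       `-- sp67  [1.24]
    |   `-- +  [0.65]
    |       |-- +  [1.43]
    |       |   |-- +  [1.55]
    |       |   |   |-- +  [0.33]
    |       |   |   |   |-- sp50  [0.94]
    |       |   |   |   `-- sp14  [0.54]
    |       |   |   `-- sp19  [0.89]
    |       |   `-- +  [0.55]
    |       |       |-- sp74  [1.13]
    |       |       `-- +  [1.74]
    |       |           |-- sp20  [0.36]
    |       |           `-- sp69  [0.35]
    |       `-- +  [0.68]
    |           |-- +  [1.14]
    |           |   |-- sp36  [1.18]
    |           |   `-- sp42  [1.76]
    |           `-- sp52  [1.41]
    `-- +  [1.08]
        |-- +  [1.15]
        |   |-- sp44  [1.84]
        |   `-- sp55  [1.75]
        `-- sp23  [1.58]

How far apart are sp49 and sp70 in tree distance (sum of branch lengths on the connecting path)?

The path runs sp49 → … → MRCA → … → sp70; the MRCA is the root of the tree.
Branch lengths along that path: 0.47 + 0.78 + 0.99 + 0.88 + 0.45 + 1.75 + 0.19 + 1.18 + 0.15 + 1.44 + 1.20 = 9.48.

9.48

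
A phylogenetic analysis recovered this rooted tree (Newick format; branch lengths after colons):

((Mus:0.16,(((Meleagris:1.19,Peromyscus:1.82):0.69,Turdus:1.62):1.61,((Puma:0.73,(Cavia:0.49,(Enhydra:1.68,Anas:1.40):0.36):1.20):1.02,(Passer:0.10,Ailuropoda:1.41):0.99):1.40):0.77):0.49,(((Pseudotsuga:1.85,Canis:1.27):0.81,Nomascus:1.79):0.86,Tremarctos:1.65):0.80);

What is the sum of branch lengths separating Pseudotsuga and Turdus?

The path runs Pseudotsuga → … → MRCA → … → Turdus; the MRCA is the root of the tree.
Branch lengths along that path: 1.85 + 0.81 + 0.86 + 0.80 + 0.49 + 0.77 + 1.61 + 1.62 = 8.81.

8.81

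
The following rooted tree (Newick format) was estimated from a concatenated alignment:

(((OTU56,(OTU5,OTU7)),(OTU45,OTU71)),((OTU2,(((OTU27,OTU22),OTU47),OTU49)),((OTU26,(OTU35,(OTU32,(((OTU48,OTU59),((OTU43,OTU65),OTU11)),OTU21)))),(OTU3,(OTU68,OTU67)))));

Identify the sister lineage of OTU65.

OTU43

OTU65 attaches to the tree at the node subtending (OTU43,OTU65).
The other lineage descending from that same node — the sister group — is the single tip OTU43.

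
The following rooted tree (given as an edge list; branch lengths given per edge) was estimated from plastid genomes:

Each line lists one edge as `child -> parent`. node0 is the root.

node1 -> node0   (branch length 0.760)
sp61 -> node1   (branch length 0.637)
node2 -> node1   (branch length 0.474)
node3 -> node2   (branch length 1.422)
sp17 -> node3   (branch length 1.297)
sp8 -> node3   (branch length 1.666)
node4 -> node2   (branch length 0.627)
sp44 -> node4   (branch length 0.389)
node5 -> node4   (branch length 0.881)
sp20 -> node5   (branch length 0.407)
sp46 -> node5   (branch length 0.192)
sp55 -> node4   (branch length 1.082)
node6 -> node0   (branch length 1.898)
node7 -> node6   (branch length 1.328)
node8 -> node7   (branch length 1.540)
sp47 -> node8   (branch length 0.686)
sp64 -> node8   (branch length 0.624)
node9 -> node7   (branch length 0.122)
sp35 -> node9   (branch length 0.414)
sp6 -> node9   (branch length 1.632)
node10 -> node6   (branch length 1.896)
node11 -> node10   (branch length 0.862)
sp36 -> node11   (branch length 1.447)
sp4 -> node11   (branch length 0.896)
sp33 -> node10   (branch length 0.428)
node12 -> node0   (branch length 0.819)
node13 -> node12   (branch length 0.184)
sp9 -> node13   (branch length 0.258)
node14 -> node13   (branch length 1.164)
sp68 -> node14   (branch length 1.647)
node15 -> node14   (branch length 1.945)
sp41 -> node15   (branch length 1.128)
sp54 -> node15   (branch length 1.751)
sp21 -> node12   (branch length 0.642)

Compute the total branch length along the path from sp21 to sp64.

The path runs sp21 → … → MRCA → … → sp64; the MRCA is the root of the tree.
Branch lengths along that path: 0.642 + 0.819 + 1.898 + 1.328 + 1.540 + 0.624 = 6.851.

6.851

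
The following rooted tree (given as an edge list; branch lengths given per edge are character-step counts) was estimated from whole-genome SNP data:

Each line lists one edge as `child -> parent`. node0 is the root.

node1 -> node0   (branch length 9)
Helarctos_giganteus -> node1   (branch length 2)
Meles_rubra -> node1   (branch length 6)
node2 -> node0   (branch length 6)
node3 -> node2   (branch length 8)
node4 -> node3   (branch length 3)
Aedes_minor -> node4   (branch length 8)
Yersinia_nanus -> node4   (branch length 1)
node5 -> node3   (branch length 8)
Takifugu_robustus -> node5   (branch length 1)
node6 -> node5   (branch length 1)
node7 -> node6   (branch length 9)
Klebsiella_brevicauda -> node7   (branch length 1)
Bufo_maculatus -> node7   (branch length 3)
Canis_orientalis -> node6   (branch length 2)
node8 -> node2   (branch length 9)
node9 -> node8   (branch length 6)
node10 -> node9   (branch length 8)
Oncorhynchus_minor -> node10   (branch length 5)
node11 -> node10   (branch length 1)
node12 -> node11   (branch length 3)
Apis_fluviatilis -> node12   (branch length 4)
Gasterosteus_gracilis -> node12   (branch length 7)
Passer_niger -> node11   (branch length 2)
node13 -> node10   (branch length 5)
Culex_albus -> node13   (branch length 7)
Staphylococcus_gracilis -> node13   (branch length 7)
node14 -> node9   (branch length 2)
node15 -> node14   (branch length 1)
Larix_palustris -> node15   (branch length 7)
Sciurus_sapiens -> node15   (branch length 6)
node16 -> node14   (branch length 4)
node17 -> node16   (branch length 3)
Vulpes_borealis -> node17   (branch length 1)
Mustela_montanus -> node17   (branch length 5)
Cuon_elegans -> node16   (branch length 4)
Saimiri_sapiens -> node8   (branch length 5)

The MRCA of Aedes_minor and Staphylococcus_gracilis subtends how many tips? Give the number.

The MRCA of Aedes_minor and Staphylococcus_gracilis is the node subtending (((Aedes_minor,Yersinia_nanus),(Takifugu_robustus,((Klebsiella_brevicauda,Bufo_maculatus),Canis_orientalis))),(((Oncorhynchus_minor,((Apis_fluviatilis,Gasterosteus_gracilis),Passer_niger),(Culex_albus,Staphylococcus_gracilis)),((Larix_palustris,Sciurus_sapiens),((Vulpes_borealis,Mustela_montanus),Cuon_elegans))),Saimiri_sapiens)).
That clade contains 18 terminal taxa: Aedes_minor, Apis_fluviatilis, Bufo_maculatus, Canis_orientalis, Culex_albus, Cuon_elegans, Gasterosteus_gracilis, Klebsiella_brevicauda, Larix_palustris, Mustela_montanus, Oncorhynchus_minor, Passer_niger, Saimiri_sapiens, Sciurus_sapiens, Staphylococcus_gracilis, Takifugu_robustus, Vulpes_borealis, Yersinia_nanus.

18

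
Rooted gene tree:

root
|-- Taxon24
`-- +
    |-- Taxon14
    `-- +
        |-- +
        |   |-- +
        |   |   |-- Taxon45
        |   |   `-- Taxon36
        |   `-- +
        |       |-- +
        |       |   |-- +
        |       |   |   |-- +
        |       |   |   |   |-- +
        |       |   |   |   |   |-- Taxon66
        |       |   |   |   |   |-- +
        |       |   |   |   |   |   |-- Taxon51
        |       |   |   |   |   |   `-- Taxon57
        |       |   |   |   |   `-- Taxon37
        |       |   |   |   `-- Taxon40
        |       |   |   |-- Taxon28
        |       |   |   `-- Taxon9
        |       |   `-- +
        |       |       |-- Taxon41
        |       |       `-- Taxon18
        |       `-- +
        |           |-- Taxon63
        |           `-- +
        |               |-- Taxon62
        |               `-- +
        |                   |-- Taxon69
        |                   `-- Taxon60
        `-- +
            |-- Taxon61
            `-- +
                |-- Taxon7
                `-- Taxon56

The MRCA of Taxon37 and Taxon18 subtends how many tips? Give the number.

The MRCA of Taxon37 and Taxon18 is the node subtending ((((Taxon66,(Taxon51,Taxon57),Taxon37),Taxon40),Taxon28,Taxon9),(Taxon41,Taxon18)).
That clade contains 9 terminal taxa: Taxon18, Taxon28, Taxon37, Taxon40, Taxon41, Taxon51, Taxon57, Taxon66, Taxon9.

9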